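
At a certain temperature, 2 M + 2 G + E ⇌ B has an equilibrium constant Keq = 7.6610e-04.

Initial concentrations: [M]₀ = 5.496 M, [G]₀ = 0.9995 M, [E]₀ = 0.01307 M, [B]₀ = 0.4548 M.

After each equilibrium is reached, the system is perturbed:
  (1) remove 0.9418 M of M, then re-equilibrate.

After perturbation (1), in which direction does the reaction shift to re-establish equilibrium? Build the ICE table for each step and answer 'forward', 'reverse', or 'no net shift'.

Direction: reverse

Q₀ = 1.153 vs Keq = 7.6610e-04 ⇒ Q>K, reverse
Step 1:
                  M         G         E         B
  init        5.496    0.9995   0.01307    0.4548
  Δ          0.8233    0.8233    0.4116   -0.4116
  eq          6.319     1.823    0.4247   0.04317
  solve Keq expr → x = -0.4116; check Q = 7.6610e-04
Then remove 0.9418 M of M.
Step 2:
                  M         G         E         B
  init        5.377     1.823    0.4247   0.04317
  Δ         0.02038   0.02038   0.01019  -0.01019
  eq          5.398     1.843    0.4349   0.03298
  solve Keq expr → x = -0.01019; check Q = 7.6610e-04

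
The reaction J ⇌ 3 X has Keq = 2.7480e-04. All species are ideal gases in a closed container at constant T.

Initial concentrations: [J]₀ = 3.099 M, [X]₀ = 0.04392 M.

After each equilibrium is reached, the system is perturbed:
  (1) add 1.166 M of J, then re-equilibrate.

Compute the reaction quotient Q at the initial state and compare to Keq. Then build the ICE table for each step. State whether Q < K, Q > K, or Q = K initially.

Q₀ = 2.7338e-05 vs Keq = 2.7480e-04 ⇒ Q<K, forward
Step 1:
                   J          X
  I            3.099    0.04392
  C          -0.0169    0.05069
  E            3.082    0.09461
  solve Keq expr → x = 0.0169; check Q = 2.7480e-04
Then add 1.166 M of J.
Step 2:
                   J          X
  I            4.248    0.09461
  C         -0.00355    0.01065
  E            4.245     0.1053
  solve Keq expr → x = 0.00355; check Q = 2.7480e-04

Q₀ = 2.7338e-05; Q < K (proceeds forward)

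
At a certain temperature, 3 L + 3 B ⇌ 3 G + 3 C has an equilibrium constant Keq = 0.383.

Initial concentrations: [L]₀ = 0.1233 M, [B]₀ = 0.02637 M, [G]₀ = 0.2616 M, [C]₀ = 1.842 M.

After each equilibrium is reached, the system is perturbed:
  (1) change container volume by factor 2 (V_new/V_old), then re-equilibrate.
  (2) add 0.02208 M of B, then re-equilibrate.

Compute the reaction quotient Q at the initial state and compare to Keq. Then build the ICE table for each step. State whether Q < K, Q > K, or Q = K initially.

Q₀ = 3.2551e+06; Q > K (proceeds reverse)

Q₀ = 3.2551e+06 vs Keq = 0.383 ⇒ Q>K, reverse
Step 1:
                    L           B           G           C
  Initial      0.1233     0.02637      0.2616       1.842
  Change       0.2229      0.2229     -0.2229     -0.2229
  Equil        0.3462      0.2493     0.03871       1.619
  solve Keq expr → x = -0.0743; check Q = 0.383
Then change container volume by factor 2 (V_new/V_old).
Step 2:
                    L           B           G           C
  Initial      0.1731      0.1246     0.01935      0.8096
  Change            0           0           0           0
  Equil        0.1731      0.1246     0.01935      0.8096
  solve Keq expr → x = 0; check Q = 0.383
Then add 0.02208 M of B.
Step 3:
                    L           B           G           C
  Initial      0.1731      0.1467     0.01935      0.8096
  Change    -0.002614   -0.002614    0.002614    0.002614
  Equil        0.1705      0.1441     0.02197      0.8122
  solve Keq expr → x = 8.7129e-04; check Q = 0.383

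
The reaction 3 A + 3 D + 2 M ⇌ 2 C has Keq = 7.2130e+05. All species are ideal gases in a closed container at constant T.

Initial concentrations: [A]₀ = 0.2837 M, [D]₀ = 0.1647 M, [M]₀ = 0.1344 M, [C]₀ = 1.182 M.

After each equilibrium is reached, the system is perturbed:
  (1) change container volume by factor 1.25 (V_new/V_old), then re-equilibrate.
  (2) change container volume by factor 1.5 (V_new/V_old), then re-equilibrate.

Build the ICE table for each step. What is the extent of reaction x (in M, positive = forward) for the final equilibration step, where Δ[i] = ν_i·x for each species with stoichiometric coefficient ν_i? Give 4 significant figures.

x = -0.01491 M

Q₀ = 7.5819e+05 vs Keq = 7.2130e+05 ⇒ Q>K, reverse
Step 1:
                  A         D         M         C
  I          0.2837    0.1647    0.1344     1.182
  C        0.001256  0.001256 8.3726e-04 -8.3726e-04
  E           0.285     0.166    0.1352     1.181
  solve Keq expr → x = -4.1863e-04; check Q = 7.2130e+05
Then change container volume by factor 1.25 (V_new/V_old).
Step 2:
                  A         D         M         C
  I           0.228    0.1328    0.1082    0.9449
  C          0.0294    0.0294    0.0196   -0.0196
  E          0.2574    0.1622    0.1278    0.9253
  solve Keq expr → x = -0.009799; check Q = 7.2130e+05
Then change container volume by factor 1.5 (V_new/V_old).
Step 3:
                  A         D         M         C
  I          0.1716    0.1081   0.08519    0.6169
  C         0.04472   0.04472   0.02982  -0.02982
  E          0.2163    0.1528     0.115    0.5871
  solve Keq expr → x = -0.01491; check Q = 7.2130e+05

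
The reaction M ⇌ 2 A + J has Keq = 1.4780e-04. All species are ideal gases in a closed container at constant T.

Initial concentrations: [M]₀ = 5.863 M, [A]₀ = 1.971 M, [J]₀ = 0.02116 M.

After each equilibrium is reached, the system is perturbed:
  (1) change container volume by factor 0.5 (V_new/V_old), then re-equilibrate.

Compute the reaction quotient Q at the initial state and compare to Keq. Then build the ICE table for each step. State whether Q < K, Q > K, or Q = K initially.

Q₀ = 0.01402; Q > K (proceeds reverse)

Q₀ = 0.01402 vs Keq = 1.4780e-04 ⇒ Q>K, reverse
Step 1:
                  M         A         J
  Initial     5.863     1.971   0.02116
  Change    0.02093  -0.04185  -0.02093
  Equil       5.884     1.929 2.3367e-04
  solve Keq expr → x = -0.02093; check Q = 1.4780e-04
Then change container volume by factor 0.5 (V_new/V_old).
Step 2:
                  M         A         J
  Initial     11.77     3.858 4.6735e-04
  Change  3.5047e-04 -7.0093e-04 -3.5047e-04
  Equil       11.77     3.858 1.1688e-04
  solve Keq expr → x = -3.5047e-04; check Q = 1.4780e-04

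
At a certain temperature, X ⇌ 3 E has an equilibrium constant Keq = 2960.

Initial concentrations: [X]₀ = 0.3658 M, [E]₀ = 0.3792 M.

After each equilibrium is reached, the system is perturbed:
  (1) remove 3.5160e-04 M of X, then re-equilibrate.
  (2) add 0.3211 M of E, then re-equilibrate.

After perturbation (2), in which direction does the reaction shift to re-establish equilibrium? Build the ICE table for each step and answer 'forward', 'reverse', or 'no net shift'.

Direction: reverse

Q₀ = 0.1491 vs Keq = 2960 ⇒ Q<K, forward
Step 1:
                    X           E
  Initial      0.3658      0.3792
  Change      -0.3647       1.094
  Equil      0.001081       1.473
  solve Keq expr → x = 0.3647; check Q = 2960
Then remove 3.5160e-04 M of X.
Step 2:
                    X           E
  Initial  7.2892e-04       1.473
  Change   3.4930e-04   -0.001048
  Equil      0.001078       1.472
  solve Keq expr → x = -3.4930e-04; check Q = 2960
Then add 0.3211 M of E.
Step 3:
                    X           E
  Initial    0.001078       1.793
  Change   8.6207e-04   -0.002586
  Equil       0.00194       1.791
  solve Keq expr → x = -8.6207e-04; check Q = 2960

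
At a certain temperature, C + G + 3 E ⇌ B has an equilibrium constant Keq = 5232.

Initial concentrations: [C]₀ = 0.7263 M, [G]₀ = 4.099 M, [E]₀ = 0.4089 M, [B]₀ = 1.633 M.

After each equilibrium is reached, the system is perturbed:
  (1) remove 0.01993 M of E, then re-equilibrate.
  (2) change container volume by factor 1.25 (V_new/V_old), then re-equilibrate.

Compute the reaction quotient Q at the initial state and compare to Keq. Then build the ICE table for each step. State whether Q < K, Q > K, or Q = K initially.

Q₀ = 8.023 vs Keq = 5232 ⇒ Q<K, forward
Step 1:
                   C          G          E          B
  init        0.7263      4.099     0.4089      1.633
  Δ          -0.1191    -0.1191    -0.3572     0.1191
  eq          0.6072       3.98    0.05175      1.752
  solve Keq expr → x = 0.1191; check Q = 5232
Then remove 0.01993 M of E.
Step 2:
                   C          G          E          B
  init        0.6072       3.98    0.03182      1.752
  Δ         0.006551   0.006551    0.01965  -0.006551
  eq          0.6138      3.986    0.05147      1.746
  solve Keq expr → x = -0.006551; check Q = 5232
Then change container volume by factor 1.25 (V_new/V_old).
Step 3:
                   C          G          E          B
  init         0.491      3.189    0.04118      1.396
  Δ         0.004668   0.004668      0.014  -0.004668
  eq          0.4957      3.194    0.05518      1.392
  solve Keq expr → x = -0.004668; check Q = 5232

Q₀ = 8.023; Q < K (proceeds forward)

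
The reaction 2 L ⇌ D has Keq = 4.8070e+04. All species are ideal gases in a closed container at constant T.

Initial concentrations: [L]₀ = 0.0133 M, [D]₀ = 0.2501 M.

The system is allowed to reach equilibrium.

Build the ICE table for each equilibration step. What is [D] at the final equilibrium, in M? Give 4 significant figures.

Q₀ = 1414 vs Keq = 4.8070e+04 ⇒ Q<K, forward
Step 1:
                   L          D
  init        0.0133     0.2501
  Δ         -0.01099   0.005497
  eq        0.002306     0.2556
  solve Keq expr → x = 0.005497; check Q = 4.8070e+04

[D]_eq = 0.2556 M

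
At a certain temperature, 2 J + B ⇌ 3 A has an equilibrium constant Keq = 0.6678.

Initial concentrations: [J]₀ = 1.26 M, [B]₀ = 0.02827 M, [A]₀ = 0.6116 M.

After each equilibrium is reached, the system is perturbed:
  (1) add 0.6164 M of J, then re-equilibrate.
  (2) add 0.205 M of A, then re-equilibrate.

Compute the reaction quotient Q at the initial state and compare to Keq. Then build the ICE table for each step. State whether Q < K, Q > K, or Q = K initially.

Q₀ = 5.097; Q > K (proceeds reverse)

Q₀ = 5.097 vs Keq = 0.6678 ⇒ Q>K, reverse
Step 1:
                   J          B          A
  init          1.26    0.02827     0.6116
  Δ            0.101    0.05049    -0.1515
  eq           1.361    0.07876     0.4601
  solve Keq expr → x = -0.05049; check Q = 0.6678
Then add 0.6164 M of J.
Step 2:
                   J          B          A
  init         1.977    0.07876     0.4601
  Δ          -0.0425   -0.02125    0.06375
  eq           1.935    0.05751     0.5239
  solve Keq expr → x = 0.02125; check Q = 0.6678
Then add 0.205 M of A.
Step 3:
                   J          B          A
  init         1.935    0.05751     0.7289
  Δ          0.06836    0.03418    -0.1025
  eq           2.003    0.09169     0.6263
  solve Keq expr → x = -0.03418; check Q = 0.6678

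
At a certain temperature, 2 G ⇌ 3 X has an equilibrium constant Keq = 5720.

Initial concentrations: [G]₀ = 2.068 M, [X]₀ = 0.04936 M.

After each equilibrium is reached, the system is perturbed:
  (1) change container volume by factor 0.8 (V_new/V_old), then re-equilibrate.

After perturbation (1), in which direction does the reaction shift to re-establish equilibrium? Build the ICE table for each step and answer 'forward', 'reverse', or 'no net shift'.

Direction: reverse

Q₀ = 2.8121e-05 vs Keq = 5720 ⇒ Q<K, forward
Step 1:
                   G          X
  init         2.068    0.04936
  Δ           -1.998      2.997
  eq         0.07029      3.046
  solve Keq expr → x = 0.9989; check Q = 5720
Then change container volume by factor 0.8 (V_new/V_old).
Step 2:
                   G          X
  init       0.08786      3.807
  Δ         0.009802    -0.0147
  eq         0.09766      3.793
  solve Keq expr → x = -0.004901; check Q = 5720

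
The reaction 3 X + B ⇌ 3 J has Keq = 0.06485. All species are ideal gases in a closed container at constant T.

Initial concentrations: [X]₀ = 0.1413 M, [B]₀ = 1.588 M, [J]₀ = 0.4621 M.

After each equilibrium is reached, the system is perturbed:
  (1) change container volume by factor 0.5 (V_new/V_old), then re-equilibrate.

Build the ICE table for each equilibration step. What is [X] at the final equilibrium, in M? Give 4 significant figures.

Q₀ = 22.03 vs Keq = 0.06485 ⇒ Q>K, reverse
Step 1:
                    X           B           J
  Initial      0.1413       1.588      0.4621
  Change       0.2671     0.08905     -0.2671
  Equil        0.4084       1.677       0.195
  solve Keq expr → x = -0.08905; check Q = 0.06485
Then change container volume by factor 0.5 (V_new/V_old).
Step 2:
                    X           B           J
  Initial      0.8169       3.354      0.3899
  Change      -0.0627     -0.0209      0.0627
  Equil        0.7542       3.333      0.4526
  solve Keq expr → x = 0.0209; check Q = 0.06485

[X]_eq = 0.7542 M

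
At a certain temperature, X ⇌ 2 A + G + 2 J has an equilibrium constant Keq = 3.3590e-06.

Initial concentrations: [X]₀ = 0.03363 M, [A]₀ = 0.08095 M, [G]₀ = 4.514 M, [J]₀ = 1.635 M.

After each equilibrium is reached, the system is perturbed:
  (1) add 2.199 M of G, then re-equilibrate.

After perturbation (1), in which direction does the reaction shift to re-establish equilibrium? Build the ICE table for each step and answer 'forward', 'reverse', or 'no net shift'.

Direction: reverse

Q₀ = 2.351 vs Keq = 3.3590e-06 ⇒ Q>K, reverse
Step 1:
                   X          A          G          J
  init       0.03363    0.08095      4.514      1.635
  Δ           0.0404    -0.0808    -0.0404    -0.0808
  eq         0.07403 1.5169e-04      4.474      1.554
  solve Keq expr → x = -0.0404; check Q = 3.3590e-06
Then add 2.199 M of G.
Step 2:
                   X          A          G          J
  init       0.07403 1.5169e-04      6.673      1.554
  Δ       1.3736e-05 -2.7472e-05 -1.3736e-05 -2.7472e-05
  eq         0.07404 1.2422e-04      6.673      1.554
  solve Keq expr → x = -1.3736e-05; check Q = 3.3590e-06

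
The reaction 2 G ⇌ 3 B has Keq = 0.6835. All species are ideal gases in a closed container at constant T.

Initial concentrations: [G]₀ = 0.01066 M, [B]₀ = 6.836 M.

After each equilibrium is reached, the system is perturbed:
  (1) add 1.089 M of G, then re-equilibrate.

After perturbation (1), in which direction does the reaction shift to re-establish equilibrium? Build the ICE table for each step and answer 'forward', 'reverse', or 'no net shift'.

Direction: forward

Q₀ = 2.8112e+06 vs Keq = 0.6835 ⇒ Q>K, reverse
Step 1:
                   G          B
  I          0.01066      6.836
  C            3.263     -4.894
  E            3.273      1.942
  solve Keq expr → x = -1.631; check Q = 0.6835
Then add 1.089 M of G.
Step 2:
                   G          B
  I            4.362      1.942
  C            -0.22       0.33
  E            4.142      2.272
  solve Keq expr → x = 0.11; check Q = 0.6835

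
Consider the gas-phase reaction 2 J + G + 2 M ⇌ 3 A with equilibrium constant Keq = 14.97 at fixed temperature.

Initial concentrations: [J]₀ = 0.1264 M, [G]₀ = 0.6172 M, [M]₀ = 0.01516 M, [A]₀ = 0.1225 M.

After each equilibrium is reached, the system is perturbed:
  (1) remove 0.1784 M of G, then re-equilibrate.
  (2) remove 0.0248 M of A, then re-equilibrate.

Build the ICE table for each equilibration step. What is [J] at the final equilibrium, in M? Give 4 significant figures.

Q₀ = 811.1 vs Keq = 14.97 ⇒ Q>K, reverse
Step 1:
                   J          G          M          A
  Initial     0.1264     0.6172    0.01516     0.1225
  Change     0.02988    0.01494    0.02988   -0.04482
  Equil       0.1563     0.6321    0.04504    0.07768
  solve Keq expr → x = -0.01494; check Q = 14.97
Then remove 0.1784 M of G.
Step 2:
                   J          G          M          A
  Initial     0.1563     0.4537    0.04504    0.07768
  Change    0.002848   0.001424   0.002848  -0.004272
  Equil       0.1591     0.4552    0.04789    0.07341
  solve Keq expr → x = -0.001424; check Q = 14.97
Then remove 0.0248 M of A.
Step 3:
                   J          G          M          A
  Initial     0.1591     0.4552    0.04789    0.04861
  Change   -0.008701  -0.004351  -0.008701    0.01305
  Equil       0.1504     0.4508    0.03918    0.06166
  solve Keq expr → x = 0.004351; check Q = 14.97

[J]_eq = 0.1504 M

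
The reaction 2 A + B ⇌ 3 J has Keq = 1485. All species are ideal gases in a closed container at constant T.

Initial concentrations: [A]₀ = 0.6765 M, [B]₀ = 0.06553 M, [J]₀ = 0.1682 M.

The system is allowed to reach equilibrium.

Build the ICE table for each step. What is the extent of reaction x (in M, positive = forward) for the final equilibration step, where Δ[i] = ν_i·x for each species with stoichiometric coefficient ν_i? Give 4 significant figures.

x = 0.06542 M

Q₀ = 0.1587 vs Keq = 1485 ⇒ Q<K, forward
Step 1:
                    A           B           J
  Initial      0.6765     0.06553      0.1682
  Change      -0.1308    -0.06542      0.1963
  Equil        0.5457  1.0949e-04      0.3645
  solve Keq expr → x = 0.06542; check Q = 1485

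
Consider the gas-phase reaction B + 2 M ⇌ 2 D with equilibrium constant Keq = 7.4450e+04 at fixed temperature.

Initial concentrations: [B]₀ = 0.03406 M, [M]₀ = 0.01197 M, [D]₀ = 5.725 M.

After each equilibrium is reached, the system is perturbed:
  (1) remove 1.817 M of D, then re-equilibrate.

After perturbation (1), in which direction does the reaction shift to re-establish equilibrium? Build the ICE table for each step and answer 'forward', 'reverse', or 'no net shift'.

Direction: forward

Q₀ = 6.7161e+06 vs Keq = 7.4450e+04 ⇒ Q>K, reverse
Step 1:
                   B          M          D
  Initial    0.03406    0.01197      5.725
  Change     0.03381    0.06762   -0.06762
  Equil      0.06787    0.07959      5.657
  solve Keq expr → x = -0.03381; check Q = 7.4450e+04
Then remove 1.817 M of D.
Step 2:
                   B          M          D
  Initial    0.06787    0.07959       3.84
  Change     -0.0103   -0.02061    0.02061
  Equil      0.05756    0.05898      3.861
  solve Keq expr → x = 0.0103; check Q = 7.4450e+04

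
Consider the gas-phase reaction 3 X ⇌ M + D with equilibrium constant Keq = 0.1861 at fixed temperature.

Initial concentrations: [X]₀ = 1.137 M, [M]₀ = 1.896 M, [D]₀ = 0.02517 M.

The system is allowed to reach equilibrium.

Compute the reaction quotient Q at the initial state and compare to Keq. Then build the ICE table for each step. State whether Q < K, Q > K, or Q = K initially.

Q₀ = 0.03247 vs Keq = 0.1861 ⇒ Q<K, forward
Step 1:
                  X         M         D
  Initial     1.137     1.896   0.02517
  Change    -0.1771   0.05903   0.05903
  Equil      0.9599     1.955    0.0842
  solve Keq expr → x = 0.05903; check Q = 0.1861

Q₀ = 0.03247; Q < K (proceeds forward)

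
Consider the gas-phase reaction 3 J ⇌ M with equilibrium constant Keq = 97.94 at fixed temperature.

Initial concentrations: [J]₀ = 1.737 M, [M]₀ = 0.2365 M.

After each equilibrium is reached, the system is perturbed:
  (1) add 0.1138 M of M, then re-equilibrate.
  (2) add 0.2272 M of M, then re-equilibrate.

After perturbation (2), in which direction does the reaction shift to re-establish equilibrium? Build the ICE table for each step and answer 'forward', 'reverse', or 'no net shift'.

Q₀ = 0.04513 vs Keq = 97.94 ⇒ Q<K, forward
Step 1:
                   J          M
  I            1.737     0.2365
  C            -1.54     0.5133
  E           0.1971     0.7498
  solve Keq expr → x = 0.5133; check Q = 97.94
Then add 0.1138 M of M.
Step 2:
                   J          M
  I           0.1971     0.8636
  C         0.009259  -0.003086
  E           0.2063     0.8605
  solve Keq expr → x = -0.003086; check Q = 97.94
Then add 0.2272 M of M.
Step 3:
                   J          M
  I           0.2063      1.088
  C          0.01639  -0.005463
  E           0.2227      1.082
  solve Keq expr → x = -0.005463; check Q = 97.94

Direction: reverse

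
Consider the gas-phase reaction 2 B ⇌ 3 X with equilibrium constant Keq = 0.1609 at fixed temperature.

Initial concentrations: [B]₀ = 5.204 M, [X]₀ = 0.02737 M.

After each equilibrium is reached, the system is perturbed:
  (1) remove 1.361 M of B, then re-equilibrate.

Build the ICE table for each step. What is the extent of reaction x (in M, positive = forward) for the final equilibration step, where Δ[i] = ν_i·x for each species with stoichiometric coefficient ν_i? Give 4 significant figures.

x = -0.09228 M

Q₀ = 7.5709e-07 vs Keq = 0.1609 ⇒ Q<K, forward
Step 1:
                   B          X
  init         5.204    0.02737
  Δ          -0.9358      1.404
  eq           4.268      1.431
  solve Keq expr → x = 0.4679; check Q = 0.1609
Then remove 1.361 M of B.
Step 2:
                   B          X
  init         2.907      1.431
  Δ           0.1846    -0.2768
  eq           3.092      1.154
  solve Keq expr → x = -0.09228; check Q = 0.1609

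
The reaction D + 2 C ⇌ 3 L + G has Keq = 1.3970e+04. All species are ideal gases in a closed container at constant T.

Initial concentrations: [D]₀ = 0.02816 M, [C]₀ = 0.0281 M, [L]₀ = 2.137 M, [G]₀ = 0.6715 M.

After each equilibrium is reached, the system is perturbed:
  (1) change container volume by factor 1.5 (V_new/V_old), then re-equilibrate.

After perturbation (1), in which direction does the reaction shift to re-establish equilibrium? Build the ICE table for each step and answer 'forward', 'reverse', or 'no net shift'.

Q₀ = 2.9472e+05 vs Keq = 1.3970e+04 ⇒ Q>K, reverse
Step 1:
                  D         C         L         G
  Initial   0.02816    0.0281     2.137    0.6715
  Change    0.02805    0.0561  -0.08415  -0.02805
  Equil     0.05621    0.0842     2.053    0.6435
  solve Keq expr → x = -0.02805; check Q = 1.3970e+04
Then change container volume by factor 1.5 (V_new/V_old).
Step 2:
                  D         C         L         G
  Initial   0.03747   0.05613     1.369     0.429
  Change  -0.003583 -0.007166   0.01075  0.003583
  Equil     0.03389   0.04897     1.379    0.4326
  solve Keq expr → x = 0.003583; check Q = 1.3970e+04

Direction: forward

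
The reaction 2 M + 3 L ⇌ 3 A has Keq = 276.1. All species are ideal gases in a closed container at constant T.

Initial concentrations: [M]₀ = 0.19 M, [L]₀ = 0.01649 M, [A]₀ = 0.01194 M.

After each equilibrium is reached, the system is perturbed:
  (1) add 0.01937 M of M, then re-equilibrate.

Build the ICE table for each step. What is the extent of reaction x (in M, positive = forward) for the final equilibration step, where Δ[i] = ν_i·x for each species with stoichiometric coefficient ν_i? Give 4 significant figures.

x = 1.3365e-04 M

Q₀ = 10.52 vs Keq = 276.1 ⇒ Q<K, forward
Step 1:
                    M           L           A
  init           0.19     0.01649     0.01194
  Δ         -0.004909   -0.007363    0.007363
  eq           0.1851    0.009127      0.0193
  solve Keq expr → x = 0.002454; check Q = 276.1
Then add 0.01937 M of M.
Step 2:
                    M           L           A
  init         0.2045    0.009127      0.0193
  Δ       -2.6730e-04 -4.0094e-04  4.0094e-04
  eq           0.2042    0.008726      0.0197
  solve Keq expr → x = 1.3365e-04; check Q = 276.1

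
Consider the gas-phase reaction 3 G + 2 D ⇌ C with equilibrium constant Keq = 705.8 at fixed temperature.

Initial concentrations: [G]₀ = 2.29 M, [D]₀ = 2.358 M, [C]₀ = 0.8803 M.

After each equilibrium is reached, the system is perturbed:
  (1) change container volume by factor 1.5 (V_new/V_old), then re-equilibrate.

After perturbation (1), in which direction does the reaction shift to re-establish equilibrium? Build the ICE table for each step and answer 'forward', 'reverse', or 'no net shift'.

Q₀ = 0.01318 vs Keq = 705.8 ⇒ Q<K, forward
Step 1:
                  G         D         C
  Initial      2.29     2.358    0.8803
  Change     -2.152    -1.434    0.7172
  Equil      0.1384    0.9236     1.597
  solve Keq expr → x = 0.7172; check Q = 705.8
Then change container volume by factor 1.5 (V_new/V_old).
Step 2:
                  G         D         C
  Initial   0.09229    0.6158     1.065
  Change    0.05885   0.03923  -0.01962
  Equil      0.1511     0.655     1.045
  solve Keq expr → x = -0.01962; check Q = 705.8

Direction: reverse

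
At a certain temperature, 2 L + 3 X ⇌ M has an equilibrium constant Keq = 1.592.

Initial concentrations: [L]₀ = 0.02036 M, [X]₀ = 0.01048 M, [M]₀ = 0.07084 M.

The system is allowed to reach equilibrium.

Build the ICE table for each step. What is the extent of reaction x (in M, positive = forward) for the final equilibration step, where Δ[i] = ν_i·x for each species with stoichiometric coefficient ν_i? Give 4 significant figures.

Q₀ = 1.4847e+08 vs Keq = 1.592 ⇒ Q>K, reverse
Step 1:
                  L         X         M
  Initial   0.02036   0.01048   0.07084
  Change     0.1408    0.2112  -0.07039
  Equil      0.1611    0.2216 4.5014e-04
  solve Keq expr → x = -0.07039; check Q = 1.592

x = -0.07039 M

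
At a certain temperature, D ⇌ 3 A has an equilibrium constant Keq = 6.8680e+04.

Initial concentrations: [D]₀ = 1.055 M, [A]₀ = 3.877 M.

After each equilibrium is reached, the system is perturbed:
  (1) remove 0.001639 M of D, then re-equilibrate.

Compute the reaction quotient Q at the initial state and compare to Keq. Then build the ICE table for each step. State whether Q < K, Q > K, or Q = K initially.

Q₀ = 55.24; Q < K (proceeds forward)

Q₀ = 55.24 vs Keq = 6.8680e+04 ⇒ Q<K, forward
Step 1:
                  D         A
  I           1.055     3.877
  C           -1.05      3.15
  E        0.005052     7.027
  solve Keq expr → x = 1.05; check Q = 6.8680e+04
Then remove 0.001639 M of D.
Step 2:
                  D         A
  I        0.003413     7.027
  C        0.001628 -0.004885
  E        0.005041     7.022
  solve Keq expr → x = -0.001628; check Q = 6.8680e+04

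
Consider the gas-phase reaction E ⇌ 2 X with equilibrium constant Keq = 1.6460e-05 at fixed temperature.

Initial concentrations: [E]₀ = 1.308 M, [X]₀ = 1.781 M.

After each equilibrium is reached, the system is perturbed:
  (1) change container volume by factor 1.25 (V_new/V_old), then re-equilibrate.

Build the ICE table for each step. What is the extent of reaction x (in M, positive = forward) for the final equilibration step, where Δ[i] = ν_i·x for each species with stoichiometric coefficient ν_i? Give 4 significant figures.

x = 2.8361e-04 M

Q₀ = 2.425 vs Keq = 1.6460e-05 ⇒ Q>K, reverse
Step 1:
                   E          X
  init         1.308      1.781
  Δ           0.8875     -1.775
  eq           2.195   0.006011
  solve Keq expr → x = -0.8875; check Q = 1.6460e-05
Then change container volume by factor 1.25 (V_new/V_old).
Step 2:
                   E          X
  init         1.756   0.004809
  Δ       -2.8361e-04 5.6721e-04
  eq           1.756   0.005376
  solve Keq expr → x = 2.8361e-04; check Q = 1.6460e-05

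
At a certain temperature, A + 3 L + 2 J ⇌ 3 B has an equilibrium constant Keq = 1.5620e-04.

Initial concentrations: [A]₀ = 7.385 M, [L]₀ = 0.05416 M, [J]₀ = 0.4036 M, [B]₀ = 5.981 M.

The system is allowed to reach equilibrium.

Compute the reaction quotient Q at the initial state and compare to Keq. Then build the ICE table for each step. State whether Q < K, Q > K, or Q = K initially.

Q₀ = 1.1195e+06 vs Keq = 1.5620e-04 ⇒ Q>K, reverse
Step 1:
                   A          L          J          B
  init         7.385    0.05416     0.4036      5.981
  Δ            1.578      4.733      3.155     -4.733
  eq           8.963      4.787      3.559      1.248
  solve Keq expr → x = -1.578; check Q = 1.5620e-04

Q₀ = 1.1195e+06; Q > K (proceeds reverse)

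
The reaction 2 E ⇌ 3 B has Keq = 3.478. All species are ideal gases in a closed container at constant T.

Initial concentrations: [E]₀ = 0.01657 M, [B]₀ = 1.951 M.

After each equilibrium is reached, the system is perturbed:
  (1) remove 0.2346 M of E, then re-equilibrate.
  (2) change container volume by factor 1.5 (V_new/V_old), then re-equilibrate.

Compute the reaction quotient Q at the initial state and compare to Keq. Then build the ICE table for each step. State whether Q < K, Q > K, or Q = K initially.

Q₀ = 2.7047e+04; Q > K (proceeds reverse)

Q₀ = 2.7047e+04 vs Keq = 3.478 ⇒ Q>K, reverse
Step 1:
                    E           B
  I           0.01657       1.951
  C            0.5827     -0.8741
  E            0.5993       1.077
  solve Keq expr → x = -0.2914; check Q = 3.478
Then remove 0.2346 M of E.
Step 2:
                    E           B
  I            0.3647       1.077
  C            0.1064     -0.1596
  E            0.4711      0.9173
  solve Keq expr → x = -0.05321; check Q = 3.478
Then change container volume by factor 1.5 (V_new/V_old).
Step 3:
                    E           B
  I            0.3141      0.6115
  C           -0.0294      0.0441
  E            0.2847      0.6556
  solve Keq expr → x = 0.0147; check Q = 3.478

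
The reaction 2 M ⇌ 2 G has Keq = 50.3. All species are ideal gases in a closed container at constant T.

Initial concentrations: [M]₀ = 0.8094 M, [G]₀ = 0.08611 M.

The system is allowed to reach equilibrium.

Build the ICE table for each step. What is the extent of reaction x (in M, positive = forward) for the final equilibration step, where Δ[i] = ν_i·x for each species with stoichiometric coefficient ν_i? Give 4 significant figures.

x = 0.3494 M

Q₀ = 0.01132 vs Keq = 50.3 ⇒ Q<K, forward
Step 1:
                    M           G
  Initial      0.8094     0.08611
  Change      -0.6987      0.6987
  Equil        0.1107      0.7848
  solve Keq expr → x = 0.3494; check Q = 50.3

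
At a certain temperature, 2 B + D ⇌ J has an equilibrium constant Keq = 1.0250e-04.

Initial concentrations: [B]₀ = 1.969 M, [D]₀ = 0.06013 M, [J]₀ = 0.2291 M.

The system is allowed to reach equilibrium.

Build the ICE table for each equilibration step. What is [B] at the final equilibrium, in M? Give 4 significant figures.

Q₀ = 0.9827 vs Keq = 1.0250e-04 ⇒ Q>K, reverse
Step 1:
                    B           D           J
  Initial       1.969     0.06013      0.2291
  Change       0.4579      0.2289     -0.2289
  Equil         2.427      0.2891  1.7450e-04
  solve Keq expr → x = -0.2289; check Q = 1.0250e-04

[B]_eq = 2.427 M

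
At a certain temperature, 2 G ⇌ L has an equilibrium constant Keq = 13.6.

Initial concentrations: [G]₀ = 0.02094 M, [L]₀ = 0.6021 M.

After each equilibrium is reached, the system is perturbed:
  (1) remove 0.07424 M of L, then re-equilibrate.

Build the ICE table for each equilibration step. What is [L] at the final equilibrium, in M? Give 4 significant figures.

Q₀ = 1373 vs Keq = 13.6 ⇒ Q>K, reverse
Step 1:
                  G         L
  Initial   0.02094    0.6021
  Change     0.1737  -0.08685
  Equil      0.1946    0.5152
  solve Keq expr → x = -0.08685; check Q = 13.6
Then remove 0.07424 M of L.
Step 2:
                  G         L
  Initial    0.1946     0.441
  Change   -0.01322  0.006612
  Equil      0.1814    0.4476
  solve Keq expr → x = 0.006612; check Q = 13.6

[L]_eq = 0.4476 M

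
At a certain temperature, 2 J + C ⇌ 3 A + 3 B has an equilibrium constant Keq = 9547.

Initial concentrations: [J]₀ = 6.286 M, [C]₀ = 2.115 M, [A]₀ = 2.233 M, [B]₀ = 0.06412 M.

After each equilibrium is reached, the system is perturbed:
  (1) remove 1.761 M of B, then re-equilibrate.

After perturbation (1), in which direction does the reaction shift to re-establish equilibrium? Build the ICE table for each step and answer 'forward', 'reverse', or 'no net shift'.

Q₀ = 3.5123e-05 vs Keq = 9547 ⇒ Q<K, forward
Step 1:
                   J          C          A          B
  I            6.286      2.115      2.233    0.06412
  C           -3.249     -1.624      4.873      4.873
  E            3.037     0.4905      7.106      4.937
  solve Keq expr → x = 1.624; check Q = 9547
Then remove 1.761 M of B.
Step 2:
                   J          C          A          B
  I            3.037     0.4905      7.106      3.176
  C          -0.3414    -0.1707     0.5121     0.5121
  E            2.696     0.3199      7.618      3.689
  solve Keq expr → x = 0.1707; check Q = 9547

Direction: forward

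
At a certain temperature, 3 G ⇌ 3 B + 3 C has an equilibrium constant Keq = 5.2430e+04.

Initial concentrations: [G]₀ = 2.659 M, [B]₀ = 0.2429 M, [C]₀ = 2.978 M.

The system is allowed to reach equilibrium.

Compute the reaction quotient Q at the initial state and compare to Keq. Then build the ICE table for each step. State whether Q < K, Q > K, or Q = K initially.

Q₀ = 0.02013 vs Keq = 5.2430e+04 ⇒ Q<K, forward
Step 1:
                    G           B           C
  Initial       2.659      0.2429       2.978
  Change         -2.3         2.3         2.3
  Equil        0.3587       2.543       5.278
  solve Keq expr → x = 0.7668; check Q = 5.2430e+04

Q₀ = 0.02013; Q < K (proceeds forward)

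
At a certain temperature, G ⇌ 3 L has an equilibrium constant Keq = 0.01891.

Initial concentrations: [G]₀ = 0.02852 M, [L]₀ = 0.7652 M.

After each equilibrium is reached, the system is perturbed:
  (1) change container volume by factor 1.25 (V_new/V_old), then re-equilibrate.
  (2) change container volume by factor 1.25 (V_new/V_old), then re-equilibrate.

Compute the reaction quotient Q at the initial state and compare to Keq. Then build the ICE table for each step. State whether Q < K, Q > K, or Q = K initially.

Q₀ = 15.71 vs Keq = 0.01891 ⇒ Q>K, reverse
Step 1:
                   G          L
  I          0.02852     0.7652
  C           0.2007    -0.6021
  E           0.2292     0.1631
  solve Keq expr → x = -0.2007; check Q = 0.01891
Then change container volume by factor 1.25 (V_new/V_old).
Step 2:
                   G          L
  I           0.1834     0.1304
  C        -0.006382    0.01915
  E            0.177     0.1496
  solve Keq expr → x = 0.006382; check Q = 0.01891
Then change container volume by factor 1.25 (V_new/V_old).
Step 3:
                   G          L
  I           0.1416     0.1197
  C        -0.005762    0.01729
  E           0.1358      0.137
  solve Keq expr → x = 0.005762; check Q = 0.01891

Q₀ = 15.71; Q > K (proceeds reverse)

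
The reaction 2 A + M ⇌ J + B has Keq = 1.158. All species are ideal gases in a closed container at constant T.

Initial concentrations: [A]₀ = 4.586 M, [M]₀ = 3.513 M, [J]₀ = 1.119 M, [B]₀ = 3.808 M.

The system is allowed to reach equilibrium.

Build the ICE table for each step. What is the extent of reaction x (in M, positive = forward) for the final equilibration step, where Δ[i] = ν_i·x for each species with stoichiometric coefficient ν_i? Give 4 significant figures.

x = 1.233 M

Q₀ = 0.05767 vs Keq = 1.158 ⇒ Q<K, forward
Step 1:
                   A          M          J          B
  Initial      4.586      3.513      1.119      3.808
  Change      -2.467     -1.233      1.233      1.233
  Equil        2.119       2.28      2.352      5.041
  solve Keq expr → x = 1.233; check Q = 1.158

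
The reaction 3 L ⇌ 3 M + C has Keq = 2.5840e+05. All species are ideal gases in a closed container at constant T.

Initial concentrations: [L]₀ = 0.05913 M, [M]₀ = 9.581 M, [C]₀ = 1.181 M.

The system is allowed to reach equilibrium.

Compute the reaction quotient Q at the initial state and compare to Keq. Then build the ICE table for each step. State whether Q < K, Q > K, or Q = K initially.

Q₀ = 5.0241e+06; Q > K (proceeds reverse)

Q₀ = 5.0241e+06 vs Keq = 2.5840e+05 ⇒ Q>K, reverse
Step 1:
                  L         M         C
  I         0.05913     9.581     1.181
  C         0.09682  -0.09682  -0.03227
  E          0.1559     9.484     1.149
  solve Keq expr → x = -0.03227; check Q = 2.5840e+05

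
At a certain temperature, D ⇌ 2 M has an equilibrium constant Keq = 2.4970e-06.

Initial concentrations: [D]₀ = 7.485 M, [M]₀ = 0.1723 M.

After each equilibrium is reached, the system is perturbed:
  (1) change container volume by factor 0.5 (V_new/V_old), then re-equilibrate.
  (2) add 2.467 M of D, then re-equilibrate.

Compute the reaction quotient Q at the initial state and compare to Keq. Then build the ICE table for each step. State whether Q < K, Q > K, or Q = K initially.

Q₀ = 0.003966 vs Keq = 2.4970e-06 ⇒ Q>K, reverse
Step 1:
                  D         M
  Initial     7.485    0.1723
  Change    0.08398    -0.168
  Equil       7.569  0.004347
  solve Keq expr → x = -0.08398; check Q = 2.4970e-06
Then change container volume by factor 0.5 (V_new/V_old).
Step 2:
                  D         M
  Initial     15.14  0.008695
  Change   0.001273 -0.002546
  Equil       15.14  0.006148
  solve Keq expr → x = -0.001273; check Q = 2.4970e-06
Then add 2.467 M of D.
Step 3:
                  D         M
  Initial     17.61  0.006148
  Change  -2.4100e-04 4.8201e-04
  Equil       17.61   0.00663
  solve Keq expr → x = 2.4100e-04; check Q = 2.4970e-06

Q₀ = 0.003966; Q > K (proceeds reverse)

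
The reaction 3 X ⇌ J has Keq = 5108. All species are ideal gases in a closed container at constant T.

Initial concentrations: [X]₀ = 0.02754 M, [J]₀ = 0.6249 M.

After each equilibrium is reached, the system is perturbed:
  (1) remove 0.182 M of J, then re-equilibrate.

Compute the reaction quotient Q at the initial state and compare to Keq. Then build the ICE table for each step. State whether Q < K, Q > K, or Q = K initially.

Q₀ = 2.9917e+04; Q > K (proceeds reverse)

Q₀ = 2.9917e+04 vs Keq = 5108 ⇒ Q>K, reverse
Step 1:
                   X          J
  I          0.02754     0.6249
  C          0.02191  -0.007303
  E          0.04945     0.6176
  solve Keq expr → x = -0.007303; check Q = 5108
Then remove 0.182 M of J.
Step 2:
                   X          J
  I          0.04945     0.4356
  C        -0.005372   0.001791
  E          0.04408     0.4374
  solve Keq expr → x = 0.001791; check Q = 5108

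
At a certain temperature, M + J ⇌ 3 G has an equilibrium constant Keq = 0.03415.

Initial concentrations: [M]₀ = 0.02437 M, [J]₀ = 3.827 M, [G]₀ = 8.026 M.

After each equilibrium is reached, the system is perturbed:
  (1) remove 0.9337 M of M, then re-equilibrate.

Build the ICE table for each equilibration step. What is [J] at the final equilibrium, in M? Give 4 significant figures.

[J]_eq = 6.272 M

Q₀ = 5543 vs Keq = 0.03415 ⇒ Q>K, reverse
Step 1:
                  M         J         G
  init      0.02437     3.827     8.026
  Δ           2.408     2.408    -7.223
  eq          2.432     6.235     0.803
  solve Keq expr → x = -2.408; check Q = 0.03415
Then remove 0.9337 M of M.
Step 2:
                  M         J         G
  init        1.498     6.235     0.803
  Δ         0.03756   0.03756   -0.1127
  eq          1.536     6.272    0.6903
  solve Keq expr → x = -0.03756; check Q = 0.03415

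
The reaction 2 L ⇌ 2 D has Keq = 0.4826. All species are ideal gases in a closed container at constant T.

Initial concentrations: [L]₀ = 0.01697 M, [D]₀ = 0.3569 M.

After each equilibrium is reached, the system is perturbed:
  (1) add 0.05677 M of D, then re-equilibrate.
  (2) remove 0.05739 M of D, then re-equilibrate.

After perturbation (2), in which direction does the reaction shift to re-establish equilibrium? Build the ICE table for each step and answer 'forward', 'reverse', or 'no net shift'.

Q₀ = 442.3 vs Keq = 0.4826 ⇒ Q>K, reverse
Step 1:
                   L          D
  Initial    0.01697     0.3569
  Change      0.2036    -0.2036
  Equil       0.2206     0.1533
  solve Keq expr → x = -0.1018; check Q = 0.4826
Then add 0.05677 M of D.
Step 2:
                   L          D
  Initial     0.2206       0.21
  Change      0.0335    -0.0335
  Equil       0.2541     0.1765
  solve Keq expr → x = -0.01675; check Q = 0.4826
Then remove 0.05739 M of D.
Step 3:
                   L          D
  Initial     0.2541     0.1191
  Change    -0.03386    0.03386
  Equil       0.2202      0.153
  solve Keq expr → x = 0.01693; check Q = 0.4826

Direction: forward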